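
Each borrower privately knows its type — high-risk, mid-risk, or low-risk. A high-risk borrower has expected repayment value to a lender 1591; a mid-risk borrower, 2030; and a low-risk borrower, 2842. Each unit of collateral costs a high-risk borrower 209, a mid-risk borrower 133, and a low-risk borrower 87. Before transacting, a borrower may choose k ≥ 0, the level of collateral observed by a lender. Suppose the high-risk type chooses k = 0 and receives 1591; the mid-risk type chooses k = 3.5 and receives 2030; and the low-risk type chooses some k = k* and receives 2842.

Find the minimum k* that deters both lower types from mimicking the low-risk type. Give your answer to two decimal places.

Mid-risk type (on-path payoff 2030 − 133×3.5 = 1564.5) won't mimic when 1564.5 ≥ 2842 − 133·k*, i.e. k* ≥ 9.61.
High-risk type (on-path payoff 1591) won't mimic when 1591 ≥ 2842 − 209·k*, i.e. k* ≥ 5.99.
Both must hold, so k* = max(5.99, 9.61) = 9.61. The mid-risk type's constraint binds.

9.61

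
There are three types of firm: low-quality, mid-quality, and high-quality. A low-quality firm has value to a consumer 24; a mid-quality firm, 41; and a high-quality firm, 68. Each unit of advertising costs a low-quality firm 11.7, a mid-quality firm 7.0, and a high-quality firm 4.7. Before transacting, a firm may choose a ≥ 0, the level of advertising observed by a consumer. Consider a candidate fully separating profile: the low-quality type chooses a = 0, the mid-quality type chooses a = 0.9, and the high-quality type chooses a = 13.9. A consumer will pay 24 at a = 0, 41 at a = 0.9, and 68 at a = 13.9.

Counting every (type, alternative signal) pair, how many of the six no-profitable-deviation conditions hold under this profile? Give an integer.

Mid-quality (own payoff 41 − 7.0×0.9 = 34.7): to a=0 gives 24 → no gain ✓; to a=13.9 gives 68 − 7.0×13.9 = -29.3 → no gain ✓.
Low-quality (own payoff 24): to a=0.9 gives 41 − 11.7×0.9 = 30.47 → profitable ✗; to a=13.9 gives 68 − 11.7×13.9 = -94.63 → no gain ✓.
High-quality (own payoff 68 − 4.7×13.9 = 2.67): to a=0 gives 24 → profitable ✗; to a=0.9 gives 41 − 4.7×0.9 = 36.77 → profitable ✗.
3 of the 6 constraints hold; not an equilibrium.

3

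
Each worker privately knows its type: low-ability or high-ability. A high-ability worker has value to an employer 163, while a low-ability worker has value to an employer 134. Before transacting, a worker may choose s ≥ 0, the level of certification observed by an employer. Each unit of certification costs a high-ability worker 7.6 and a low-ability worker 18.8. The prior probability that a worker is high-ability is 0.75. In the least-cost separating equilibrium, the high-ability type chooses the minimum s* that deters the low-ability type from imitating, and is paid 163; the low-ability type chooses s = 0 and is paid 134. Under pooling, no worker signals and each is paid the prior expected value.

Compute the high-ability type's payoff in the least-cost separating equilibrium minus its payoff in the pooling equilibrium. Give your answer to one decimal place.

-4.5

Least-cost separating signal: s* solves 134 = 163 − 18.8·s*, so s* = (163 − 134)/18.8 ≈ 1.5426.
High-ability type's separating payoff: 163 − 7.6 × s* = 163 − 7.6 × (163 − 134)/18.8 = 163 − 220.4/18.8 ≈ 151.277.
Pooling payoff: 0.75 × 163 + 0.25 × 134 = 155.75.
Difference: 151.277 − 155.75 = -4.473, i.e. -4.5 to one decimal place.
The high-ability type would prefer the pooling outcome.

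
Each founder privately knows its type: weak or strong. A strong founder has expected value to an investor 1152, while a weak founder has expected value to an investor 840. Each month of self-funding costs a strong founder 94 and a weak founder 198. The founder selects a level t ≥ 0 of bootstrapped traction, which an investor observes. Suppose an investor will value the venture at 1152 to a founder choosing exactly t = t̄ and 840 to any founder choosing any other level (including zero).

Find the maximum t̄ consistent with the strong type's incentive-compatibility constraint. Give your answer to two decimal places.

Choosing t̄ yields the strong type 1152 − 94·t̄; choosing zero yields 840.
The strong type is indifferent at 1152 − 94·t̄ = 840, i.e. t̄ = (1152 − 840) / 94 ≈ 3.32.
For any t̄ above 3.32 the strong type would rather pool at zero, so separation collapses.

3.32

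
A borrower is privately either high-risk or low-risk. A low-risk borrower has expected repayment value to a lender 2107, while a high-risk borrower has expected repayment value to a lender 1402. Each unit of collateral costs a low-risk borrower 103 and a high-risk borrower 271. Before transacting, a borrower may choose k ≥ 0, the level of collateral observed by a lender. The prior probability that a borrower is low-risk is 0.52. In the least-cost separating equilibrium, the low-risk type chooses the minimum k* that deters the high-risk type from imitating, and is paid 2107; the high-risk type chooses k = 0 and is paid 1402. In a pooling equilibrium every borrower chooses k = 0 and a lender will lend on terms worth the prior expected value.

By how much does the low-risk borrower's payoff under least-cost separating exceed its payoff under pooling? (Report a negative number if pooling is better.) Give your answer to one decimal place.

70.4

Least-cost separating signal: k* solves 1402 = 2107 − 271·k*, so k* = (2107 − 1402)/271 ≈ 2.6015.
Low-risk type's separating payoff: 2107 − 103 × k* = 2107 − 103 × (2107 − 1402)/271 = 2107 − 72615/271 ≈ 1839.048.
Pooling payoff: 0.52 × 2107 + 0.48 × 1402 = 1768.6.
Difference: 1839.048 − 1768.6 = 70.448, i.e. 70.4 to one decimal place.
The low-risk type prefers to separate.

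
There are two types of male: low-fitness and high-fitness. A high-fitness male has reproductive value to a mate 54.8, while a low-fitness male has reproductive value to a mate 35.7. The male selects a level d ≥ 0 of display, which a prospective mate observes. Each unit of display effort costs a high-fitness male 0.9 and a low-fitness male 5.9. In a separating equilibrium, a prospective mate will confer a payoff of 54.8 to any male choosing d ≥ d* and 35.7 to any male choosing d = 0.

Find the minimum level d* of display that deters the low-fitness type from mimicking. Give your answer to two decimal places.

3.24

A low-fitness male choosing d = 0 receives 35.7.
Imitating at d* instead would pay 54.8 at cost 5.9·d*, netting 54.8 − 5.9·d*.
Indifference: 35.7 = 54.8 − 5.9·d*, so d* = (54.8 − 35.7) / 5.9 ≈ 3.24.
This is the low-fitness type's binding incentive-compatibility constraint; any d ≥ 3.24 sustains separation on that side.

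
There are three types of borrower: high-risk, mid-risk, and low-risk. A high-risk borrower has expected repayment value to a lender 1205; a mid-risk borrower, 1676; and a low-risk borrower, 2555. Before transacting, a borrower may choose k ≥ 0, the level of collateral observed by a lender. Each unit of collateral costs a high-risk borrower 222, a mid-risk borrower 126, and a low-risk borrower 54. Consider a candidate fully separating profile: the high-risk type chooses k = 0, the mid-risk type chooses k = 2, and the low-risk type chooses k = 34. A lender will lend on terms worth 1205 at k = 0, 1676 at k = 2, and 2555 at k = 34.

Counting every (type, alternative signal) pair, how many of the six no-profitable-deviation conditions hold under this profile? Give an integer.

3

Mid-risk (own payoff 1676 − 126×2 = 1424): to k=0 gives 1205 → no gain ✓; to k=34 gives 2555 − 126×34 = -1729 → no gain ✓.
High-risk (own payoff 1205): to k=2 gives 1676 − 222×2 = 1232 → profitable ✗; to k=34 gives 2555 − 222×34 = -4993 → no gain ✓.
Low-risk (own payoff 2555 − 54×34 = 719): to k=0 gives 1205 → profitable ✗; to k=2 gives 1676 − 54×2 = 1568 → profitable ✗.
3 of the 6 constraints hold; not an equilibrium.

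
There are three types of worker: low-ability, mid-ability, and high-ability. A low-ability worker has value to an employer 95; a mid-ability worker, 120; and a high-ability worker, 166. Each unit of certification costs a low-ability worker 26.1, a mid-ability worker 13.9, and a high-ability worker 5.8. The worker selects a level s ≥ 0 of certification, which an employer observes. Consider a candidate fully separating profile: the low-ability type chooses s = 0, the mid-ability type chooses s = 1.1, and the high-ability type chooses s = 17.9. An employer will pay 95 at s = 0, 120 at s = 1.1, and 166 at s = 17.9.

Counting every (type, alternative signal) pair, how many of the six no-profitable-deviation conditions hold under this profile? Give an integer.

High-ability (own payoff 166 − 5.8×17.9 = 62.18): to s=0 gives 95 → profitable ✗; to s=1.1 gives 120 − 5.8×1.1 = 113.62 → profitable ✗.
Low-ability (own payoff 95): to s=1.1 gives 120 − 26.1×1.1 = 91.29 → no gain ✓; to s=17.9 gives 166 − 26.1×17.9 = -301.19 → no gain ✓.
Mid-ability (own payoff 120 − 13.9×1.1 = 104.71): to s=0 gives 95 → no gain ✓; to s=17.9 gives 166 − 13.9×17.9 = -82.81 → no gain ✓.
4 of the 6 constraints hold; not an equilibrium.

4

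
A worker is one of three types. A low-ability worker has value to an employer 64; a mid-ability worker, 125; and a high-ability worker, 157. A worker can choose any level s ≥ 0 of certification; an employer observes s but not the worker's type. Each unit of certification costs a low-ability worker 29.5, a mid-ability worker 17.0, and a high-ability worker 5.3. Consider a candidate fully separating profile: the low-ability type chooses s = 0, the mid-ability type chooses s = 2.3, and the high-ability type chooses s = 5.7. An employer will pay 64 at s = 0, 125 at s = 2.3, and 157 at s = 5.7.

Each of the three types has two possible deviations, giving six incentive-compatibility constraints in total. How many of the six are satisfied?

6

Low-ability (own payoff 64): to s=2.3 gives 125 − 29.5×2.3 = 57.15 → no gain ✓; to s=5.7 gives 157 − 29.5×5.7 = -11.15 → no gain ✓.
High-ability (own payoff 157 − 5.3×5.7 = 126.79): to s=0 gives 64 → no gain ✓; to s=2.3 gives 125 − 5.3×2.3 = 112.81 → no gain ✓.
Mid-ability (own payoff 125 − 17.0×2.3 = 85.9): to s=0 gives 64 → no gain ✓; to s=5.7 gives 157 − 17.0×5.7 = 60.1 → no gain ✓.
6 of the 6 constraints hold; this profile is a separating equilibrium.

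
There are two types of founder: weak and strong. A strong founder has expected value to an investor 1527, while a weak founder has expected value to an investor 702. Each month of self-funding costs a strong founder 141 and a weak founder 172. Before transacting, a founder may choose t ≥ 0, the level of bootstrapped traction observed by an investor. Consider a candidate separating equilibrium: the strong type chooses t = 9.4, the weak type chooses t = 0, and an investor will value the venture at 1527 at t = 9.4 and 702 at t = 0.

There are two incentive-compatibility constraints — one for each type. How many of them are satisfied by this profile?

1

Weak type: stay at 0 → 702; mimic → 1527 − 172 × 9.4 = -89.8. IC holds (702 ≥ -89.8).
Strong type: signal → 1527 − 141 × 9.4 = 201.6; deviate to 0 → 702. IC fails (201.6 < 702).
1 of 2 constraints hold, so this profile is not an equilibrium.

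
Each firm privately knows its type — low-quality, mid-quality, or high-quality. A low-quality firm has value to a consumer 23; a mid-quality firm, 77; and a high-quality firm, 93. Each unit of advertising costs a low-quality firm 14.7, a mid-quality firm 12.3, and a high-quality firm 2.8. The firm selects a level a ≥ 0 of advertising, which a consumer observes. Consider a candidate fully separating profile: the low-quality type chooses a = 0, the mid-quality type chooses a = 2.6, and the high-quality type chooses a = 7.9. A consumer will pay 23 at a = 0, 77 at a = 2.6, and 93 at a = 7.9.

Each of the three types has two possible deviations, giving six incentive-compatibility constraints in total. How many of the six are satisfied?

5

High-quality (own payoff 93 − 2.8×7.9 = 70.88): to a=0 gives 23 → no gain ✓; to a=2.6 gives 77 − 2.8×2.6 = 69.72 → no gain ✓.
Mid-quality (own payoff 77 − 12.3×2.6 = 45.02): to a=0 gives 23 → no gain ✓; to a=7.9 gives 93 − 12.3×7.9 = -4.17 → no gain ✓.
Low-quality (own payoff 23): to a=2.6 gives 77 − 14.7×2.6 = 38.78 → profitable ✗; to a=7.9 gives 93 − 14.7×7.9 = -23.13 → no gain ✓.
5 of the 6 constraints hold; not an equilibrium.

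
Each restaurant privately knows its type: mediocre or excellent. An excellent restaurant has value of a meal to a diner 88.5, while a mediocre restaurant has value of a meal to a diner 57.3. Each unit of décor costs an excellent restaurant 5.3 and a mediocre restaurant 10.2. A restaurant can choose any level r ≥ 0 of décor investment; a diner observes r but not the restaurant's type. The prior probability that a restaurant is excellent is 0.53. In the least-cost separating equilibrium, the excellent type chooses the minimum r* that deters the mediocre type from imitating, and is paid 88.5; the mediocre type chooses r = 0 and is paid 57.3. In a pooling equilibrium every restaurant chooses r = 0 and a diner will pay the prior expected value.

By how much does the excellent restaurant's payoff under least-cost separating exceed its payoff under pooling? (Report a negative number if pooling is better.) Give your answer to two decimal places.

-1.55

Least-cost separating signal: r* solves 57.3 = 88.5 − 10.2·r*, so r* = (88.5 − 57.3)/10.2 ≈ 3.0588.
Excellent type's separating payoff: 88.5 − 5.3 × r* = 88.5 − 5.3 × (88.5 − 57.3)/10.2 = 88.5 − 165.36/10.2 ≈ 72.2882.
Pooling payoff: 0.53 × 88.5 + 0.47 × 57.3 = 73.836.
Difference: 72.2882 − 73.836 = -1.5478, i.e. -1.55 to two decimal places.
The excellent type would prefer the pooling outcome.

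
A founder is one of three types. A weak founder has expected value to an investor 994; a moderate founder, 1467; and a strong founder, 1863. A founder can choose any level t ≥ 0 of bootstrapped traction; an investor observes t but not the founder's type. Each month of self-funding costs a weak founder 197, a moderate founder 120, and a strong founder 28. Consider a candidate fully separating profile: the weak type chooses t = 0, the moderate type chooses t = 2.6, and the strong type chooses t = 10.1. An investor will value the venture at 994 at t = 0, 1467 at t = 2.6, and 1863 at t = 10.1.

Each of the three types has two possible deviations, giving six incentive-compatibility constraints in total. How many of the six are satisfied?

Weak (own payoff 994): to t=2.6 gives 1467 − 197×2.6 = 954.8 → no gain ✓; to t=10.1 gives 1863 − 197×10.1 = -126.7 → no gain ✓.
Strong (own payoff 1863 − 28×10.1 = 1580.2): to t=0 gives 994 → no gain ✓; to t=2.6 gives 1467 − 28×2.6 = 1394.2 → no gain ✓.
Moderate (own payoff 1467 − 120×2.6 = 1155): to t=0 gives 994 → no gain ✓; to t=10.1 gives 1863 − 120×10.1 = 651 → no gain ✓.
6 of the 6 constraints hold; this profile is a separating equilibrium.

6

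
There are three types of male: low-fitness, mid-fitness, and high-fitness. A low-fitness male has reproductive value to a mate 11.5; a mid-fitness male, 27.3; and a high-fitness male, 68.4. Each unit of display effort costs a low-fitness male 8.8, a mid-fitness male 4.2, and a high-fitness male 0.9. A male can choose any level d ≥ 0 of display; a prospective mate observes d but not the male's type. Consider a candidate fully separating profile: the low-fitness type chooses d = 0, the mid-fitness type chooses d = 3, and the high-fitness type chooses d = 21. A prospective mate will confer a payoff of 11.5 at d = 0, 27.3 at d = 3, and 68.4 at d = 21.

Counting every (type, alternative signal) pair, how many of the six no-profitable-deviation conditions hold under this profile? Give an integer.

Low-fitness (own payoff 11.5): to d=3 gives 27.3 − 8.8×3 = 0.9 → no gain ✓; to d=21 gives 68.4 − 8.8×21 = -116.4 → no gain ✓.
High-fitness (own payoff 68.4 − 0.9×21 = 49.5): to d=0 gives 11.5 → no gain ✓; to d=3 gives 27.3 − 0.9×3 = 24.6 → no gain ✓.
Mid-fitness (own payoff 27.3 − 4.2×3 = 14.7): to d=0 gives 11.5 → no gain ✓; to d=21 gives 68.4 − 4.2×21 = -19.8 → no gain ✓.
6 of the 6 constraints hold; this profile is a separating equilibrium.

6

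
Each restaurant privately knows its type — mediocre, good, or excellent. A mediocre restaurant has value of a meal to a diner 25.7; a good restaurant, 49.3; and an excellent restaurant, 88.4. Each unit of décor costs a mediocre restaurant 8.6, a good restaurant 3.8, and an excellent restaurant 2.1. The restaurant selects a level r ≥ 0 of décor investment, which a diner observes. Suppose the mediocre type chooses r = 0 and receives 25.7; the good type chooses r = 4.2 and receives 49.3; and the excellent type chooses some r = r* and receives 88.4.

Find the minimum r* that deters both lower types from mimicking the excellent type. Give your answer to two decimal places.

Mediocre type (on-path payoff 25.7) won't mimic when 25.7 ≥ 88.4 − 8.6·r*, i.e. r* ≥ 7.29.
Good type (on-path payoff 49.3 − 3.8×4.2 = 33.34) won't mimic when 33.34 ≥ 88.4 − 3.8·r*, i.e. r* ≥ 14.49.
Both must hold, so r* = max(7.29, 14.49) = 14.49. The good type's constraint binds.

14.49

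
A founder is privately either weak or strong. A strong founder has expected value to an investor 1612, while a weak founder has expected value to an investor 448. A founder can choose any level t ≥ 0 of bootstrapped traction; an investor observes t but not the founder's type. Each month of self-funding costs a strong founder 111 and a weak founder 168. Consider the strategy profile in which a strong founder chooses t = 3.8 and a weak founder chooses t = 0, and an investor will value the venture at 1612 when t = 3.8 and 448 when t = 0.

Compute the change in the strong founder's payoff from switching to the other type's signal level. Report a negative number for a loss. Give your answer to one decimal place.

Playing t = 3.8 the strong founder receives 1612 − 111 × 3.8 = 1190.2.
Deviating to t = 0 yields 448 instead.
Gain from deviating: 448 − 1190.2 = -742.2.
The gain is negative, so the strong type's incentive-compatibility constraint is satisfied.

-742.2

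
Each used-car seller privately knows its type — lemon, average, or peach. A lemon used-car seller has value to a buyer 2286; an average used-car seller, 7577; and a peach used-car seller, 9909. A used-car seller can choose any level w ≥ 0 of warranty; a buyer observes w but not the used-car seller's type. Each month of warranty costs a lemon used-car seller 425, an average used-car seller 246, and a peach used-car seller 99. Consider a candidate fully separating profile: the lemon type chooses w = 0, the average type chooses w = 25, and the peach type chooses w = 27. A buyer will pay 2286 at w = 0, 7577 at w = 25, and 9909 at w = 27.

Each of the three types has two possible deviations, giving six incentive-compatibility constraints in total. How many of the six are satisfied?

4

Peach (own payoff 9909 − 99×27 = 7236): to w=0 gives 2286 → no gain ✓; to w=25 gives 7577 − 99×25 = 5102 → no gain ✓.
Average (own payoff 7577 − 246×25 = 1427): to w=0 gives 2286 → profitable ✗; to w=27 gives 9909 − 246×27 = 3267 → profitable ✗.
Lemon (own payoff 2286): to w=25 gives 7577 − 425×25 = -3048 → no gain ✓; to w=27 gives 9909 − 425×27 = -1566 → no gain ✓.
4 of the 6 constraints hold; not an equilibrium.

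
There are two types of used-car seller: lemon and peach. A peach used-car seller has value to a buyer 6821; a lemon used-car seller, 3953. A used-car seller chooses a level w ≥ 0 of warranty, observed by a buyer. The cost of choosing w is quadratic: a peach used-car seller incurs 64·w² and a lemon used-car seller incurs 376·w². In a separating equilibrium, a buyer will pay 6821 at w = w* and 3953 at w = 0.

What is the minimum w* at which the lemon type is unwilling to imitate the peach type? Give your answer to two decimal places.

2.76

The lemon type at w = 0 receives 3953; imitating at w* yields 6821 − 376·w*².
Indifference: 3953 = 6821 − 376·w*², so w*² = (6821 − 3953) / 376 ≈ 7.6277.
w* = √7.6277 ≈ 2.76.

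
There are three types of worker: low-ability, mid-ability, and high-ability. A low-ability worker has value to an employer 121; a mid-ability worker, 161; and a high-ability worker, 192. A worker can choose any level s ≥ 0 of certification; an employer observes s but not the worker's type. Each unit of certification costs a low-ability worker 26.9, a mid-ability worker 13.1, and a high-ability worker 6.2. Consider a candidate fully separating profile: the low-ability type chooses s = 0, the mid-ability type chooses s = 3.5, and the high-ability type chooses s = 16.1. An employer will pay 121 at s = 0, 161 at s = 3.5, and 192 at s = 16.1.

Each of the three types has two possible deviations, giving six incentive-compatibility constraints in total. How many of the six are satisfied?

3

Low-ability (own payoff 121): to s=3.5 gives 161 − 26.9×3.5 = 66.85 → no gain ✓; to s=16.1 gives 192 − 26.9×16.1 = -241.09 → no gain ✓.
Mid-ability (own payoff 161 − 13.1×3.5 = 115.15): to s=0 gives 121 → profitable ✗; to s=16.1 gives 192 − 13.1×16.1 = -18.91 → no gain ✓.
High-ability (own payoff 192 − 6.2×16.1 = 92.18): to s=0 gives 121 → profitable ✗; to s=3.5 gives 161 − 6.2×3.5 = 139.3 → profitable ✗.
3 of the 6 constraints hold; not an equilibrium.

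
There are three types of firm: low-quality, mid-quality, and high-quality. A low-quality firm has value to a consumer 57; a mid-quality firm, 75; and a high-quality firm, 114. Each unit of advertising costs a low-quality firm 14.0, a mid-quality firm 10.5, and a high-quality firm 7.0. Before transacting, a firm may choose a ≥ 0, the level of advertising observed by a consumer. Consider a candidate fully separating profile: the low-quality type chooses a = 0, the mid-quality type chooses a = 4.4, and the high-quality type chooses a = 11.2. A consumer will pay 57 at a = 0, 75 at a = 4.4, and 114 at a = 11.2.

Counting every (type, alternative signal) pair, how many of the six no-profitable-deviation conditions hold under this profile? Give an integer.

Mid-quality (own payoff 75 − 10.5×4.4 = 28.8): to a=0 gives 57 → profitable ✗; to a=11.2 gives 114 − 10.5×11.2 = -3.6 → no gain ✓.
High-quality (own payoff 114 − 7.0×11.2 = 35.6): to a=0 gives 57 → profitable ✗; to a=4.4 gives 75 − 7.0×4.4 = 44.2 → profitable ✗.
Low-quality (own payoff 57): to a=4.4 gives 75 − 14.0×4.4 = 13.4 → no gain ✓; to a=11.2 gives 114 − 14.0×11.2 = -42.8 → no gain ✓.
3 of the 6 constraints hold; not an equilibrium.

3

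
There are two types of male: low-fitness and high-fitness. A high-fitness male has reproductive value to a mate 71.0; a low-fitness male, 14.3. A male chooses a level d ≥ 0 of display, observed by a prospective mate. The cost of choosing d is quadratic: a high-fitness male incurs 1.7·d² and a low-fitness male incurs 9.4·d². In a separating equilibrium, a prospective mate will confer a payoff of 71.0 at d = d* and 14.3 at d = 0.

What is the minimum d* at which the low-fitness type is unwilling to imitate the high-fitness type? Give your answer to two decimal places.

The low-fitness type at d = 0 receives 14.3; imitating at d* yields 71.0 − 9.4·d*².
Indifference: 14.3 = 71.0 − 9.4·d*², so d*² = (71.0 − 14.3) / 9.4 ≈ 6.0319.
d* = √6.0319 ≈ 2.46.

2.46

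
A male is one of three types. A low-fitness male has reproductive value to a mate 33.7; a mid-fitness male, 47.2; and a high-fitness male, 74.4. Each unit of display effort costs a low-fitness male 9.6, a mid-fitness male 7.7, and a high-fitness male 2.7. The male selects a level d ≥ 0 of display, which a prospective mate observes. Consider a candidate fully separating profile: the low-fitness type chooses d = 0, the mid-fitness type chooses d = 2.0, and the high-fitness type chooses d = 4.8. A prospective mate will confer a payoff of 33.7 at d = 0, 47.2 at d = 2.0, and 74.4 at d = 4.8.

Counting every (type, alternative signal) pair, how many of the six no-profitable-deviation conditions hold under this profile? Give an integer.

Low-fitness (own payoff 33.7): to d=2.0 gives 47.2 − 9.6×2.0 = 28 → no gain ✓; to d=4.8 gives 74.4 − 9.6×4.8 = 28.32 → no gain ✓.
High-fitness (own payoff 74.4 − 2.7×4.8 = 61.44): to d=0 gives 33.7 → no gain ✓; to d=2.0 gives 47.2 − 2.7×2.0 = 41.8 → no gain ✓.
Mid-fitness (own payoff 47.2 − 7.7×2.0 = 31.8): to d=0 gives 33.7 → profitable ✗; to d=4.8 gives 74.4 − 7.7×4.8 = 37.44 → profitable ✗.
4 of the 6 constraints hold; not an equilibrium.

4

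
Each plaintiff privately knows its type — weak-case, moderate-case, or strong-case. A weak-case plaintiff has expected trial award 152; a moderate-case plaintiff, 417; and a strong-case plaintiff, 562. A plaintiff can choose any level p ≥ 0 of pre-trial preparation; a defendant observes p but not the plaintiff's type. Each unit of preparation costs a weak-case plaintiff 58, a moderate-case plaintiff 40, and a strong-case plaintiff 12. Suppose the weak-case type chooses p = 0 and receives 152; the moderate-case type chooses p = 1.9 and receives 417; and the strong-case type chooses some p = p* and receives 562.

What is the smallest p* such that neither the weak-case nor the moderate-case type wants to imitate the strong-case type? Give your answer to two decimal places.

Weak-case type (on-path payoff 152) won't mimic when 152 ≥ 562 − 58·p*, i.e. p* ≥ 7.07.
Moderate-case type (on-path payoff 417 − 40×1.9 = 341) won't mimic when 341 ≥ 562 − 40·p*, i.e. p* ≥ 5.53.
Both must hold, so p* = max(7.07, 5.53) = 7.07. The weak-case type's constraint binds.

7.07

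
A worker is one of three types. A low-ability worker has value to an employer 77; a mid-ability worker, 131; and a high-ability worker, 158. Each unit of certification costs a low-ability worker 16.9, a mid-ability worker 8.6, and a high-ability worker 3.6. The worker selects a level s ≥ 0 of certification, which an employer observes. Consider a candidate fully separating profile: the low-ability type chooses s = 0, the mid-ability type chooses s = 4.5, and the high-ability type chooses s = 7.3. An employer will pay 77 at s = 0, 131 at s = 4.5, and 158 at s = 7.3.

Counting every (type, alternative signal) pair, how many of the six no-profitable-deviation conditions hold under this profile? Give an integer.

Mid-ability (own payoff 131 − 8.6×4.5 = 92.3): to s=0 gives 77 → no gain ✓; to s=7.3 gives 158 − 8.6×7.3 = 95.22 → profitable ✗.
Low-ability (own payoff 77): to s=4.5 gives 131 − 16.9×4.5 = 54.95 → no gain ✓; to s=7.3 gives 158 − 16.9×7.3 = 34.63 → no gain ✓.
High-ability (own payoff 158 − 3.6×7.3 = 131.72): to s=0 gives 77 → no gain ✓; to s=4.5 gives 131 − 3.6×4.5 = 114.8 → no gain ✓.
5 of the 6 constraints hold; not an equilibrium.

5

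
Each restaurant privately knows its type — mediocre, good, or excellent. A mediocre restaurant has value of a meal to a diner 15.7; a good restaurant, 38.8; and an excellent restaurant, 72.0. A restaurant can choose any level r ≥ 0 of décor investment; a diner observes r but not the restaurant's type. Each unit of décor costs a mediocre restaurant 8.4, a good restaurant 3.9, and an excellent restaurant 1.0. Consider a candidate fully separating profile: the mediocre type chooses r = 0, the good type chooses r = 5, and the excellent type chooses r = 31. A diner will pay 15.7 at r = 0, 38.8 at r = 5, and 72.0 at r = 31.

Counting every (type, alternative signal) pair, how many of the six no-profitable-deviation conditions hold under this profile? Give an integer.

6

Mediocre (own payoff 15.7): to r=5 gives 38.8 − 8.4×5 = -3.2 → no gain ✓; to r=31 gives 72.0 − 8.4×31 = -188.4 → no gain ✓.
Good (own payoff 38.8 − 3.9×5 = 19.3): to r=0 gives 15.7 → no gain ✓; to r=31 gives 72.0 − 3.9×31 = -48.9 → no gain ✓.
Excellent (own payoff 72.0 − 1.0×31 = 41): to r=0 gives 15.7 → no gain ✓; to r=5 gives 38.8 − 1.0×5 = 33.8 → no gain ✓.
6 of the 6 constraints hold; this profile is a separating equilibrium.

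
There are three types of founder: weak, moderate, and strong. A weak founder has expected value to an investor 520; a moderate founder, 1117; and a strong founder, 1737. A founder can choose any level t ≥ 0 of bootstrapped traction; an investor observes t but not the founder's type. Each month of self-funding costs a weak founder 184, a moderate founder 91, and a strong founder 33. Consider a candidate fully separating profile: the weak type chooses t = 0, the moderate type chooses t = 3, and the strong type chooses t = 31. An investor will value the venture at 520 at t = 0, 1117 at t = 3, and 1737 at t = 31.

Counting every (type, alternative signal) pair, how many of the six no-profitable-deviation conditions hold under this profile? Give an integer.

4

Weak (own payoff 520): to t=3 gives 1117 − 184×3 = 565 → profitable ✗; to t=31 gives 1737 − 184×31 = -3967 → no gain ✓.
Strong (own payoff 1737 − 33×31 = 714): to t=0 gives 520 → no gain ✓; to t=3 gives 1117 − 33×3 = 1018 → profitable ✗.
Moderate (own payoff 1117 − 91×3 = 844): to t=0 gives 520 → no gain ✓; to t=31 gives 1737 − 91×31 = -1084 → no gain ✓.
4 of the 6 constraints hold; not an equilibrium.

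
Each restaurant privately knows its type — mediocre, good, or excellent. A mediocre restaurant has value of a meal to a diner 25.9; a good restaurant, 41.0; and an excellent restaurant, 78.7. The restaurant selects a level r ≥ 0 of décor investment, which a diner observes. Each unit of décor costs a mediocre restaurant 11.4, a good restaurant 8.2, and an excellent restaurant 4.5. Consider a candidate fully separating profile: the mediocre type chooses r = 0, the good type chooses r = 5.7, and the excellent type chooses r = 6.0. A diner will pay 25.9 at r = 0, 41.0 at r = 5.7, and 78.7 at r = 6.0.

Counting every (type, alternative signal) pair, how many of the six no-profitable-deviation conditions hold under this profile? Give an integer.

4

Mediocre (own payoff 25.9): to r=5.7 gives 41.0 − 11.4×5.7 = -23.98 → no gain ✓; to r=6.0 gives 78.7 − 11.4×6.0 = 10.3 → no gain ✓.
Excellent (own payoff 78.7 − 4.5×6.0 = 51.7): to r=0 gives 25.9 → no gain ✓; to r=5.7 gives 41.0 − 4.5×5.7 = 15.35 → no gain ✓.
Good (own payoff 41.0 − 8.2×5.7 = -5.74): to r=0 gives 25.9 → profitable ✗; to r=6.0 gives 78.7 − 8.2×6.0 = 29.5 → profitable ✗.
4 of the 6 constraints hold; not an equilibrium.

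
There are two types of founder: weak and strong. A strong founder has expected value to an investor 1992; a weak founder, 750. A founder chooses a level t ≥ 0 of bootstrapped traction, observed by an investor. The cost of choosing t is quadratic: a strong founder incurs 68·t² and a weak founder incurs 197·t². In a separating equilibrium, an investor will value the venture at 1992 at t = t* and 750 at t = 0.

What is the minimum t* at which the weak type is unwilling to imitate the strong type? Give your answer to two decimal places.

2.51

The weak type at t = 0 receives 750; imitating at t* yields 1992 − 197·t*².
Indifference: 750 = 1992 − 197·t*², so t*² = (1992 − 750) / 197 ≈ 6.3046.
t* = √6.3046 ≈ 2.51.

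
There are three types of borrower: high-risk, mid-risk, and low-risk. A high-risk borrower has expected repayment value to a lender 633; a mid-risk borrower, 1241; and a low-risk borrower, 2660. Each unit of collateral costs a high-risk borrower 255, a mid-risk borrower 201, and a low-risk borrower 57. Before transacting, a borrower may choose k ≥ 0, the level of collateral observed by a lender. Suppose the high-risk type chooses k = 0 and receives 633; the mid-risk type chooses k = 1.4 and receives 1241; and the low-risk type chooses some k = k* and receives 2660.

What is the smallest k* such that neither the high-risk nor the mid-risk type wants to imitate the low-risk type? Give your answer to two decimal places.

High-risk type (on-path payoff 633) won't mimic when 633 ≥ 2660 − 255·k*, i.e. k* ≥ 7.95.
Mid-risk type (on-path payoff 1241 − 201×1.4 = 959.6) won't mimic when 959.6 ≥ 2660 − 201·k*, i.e. k* ≥ 8.46.
Both must hold, so k* = max(7.95, 8.46) = 8.46. The mid-risk type's constraint binds.

8.46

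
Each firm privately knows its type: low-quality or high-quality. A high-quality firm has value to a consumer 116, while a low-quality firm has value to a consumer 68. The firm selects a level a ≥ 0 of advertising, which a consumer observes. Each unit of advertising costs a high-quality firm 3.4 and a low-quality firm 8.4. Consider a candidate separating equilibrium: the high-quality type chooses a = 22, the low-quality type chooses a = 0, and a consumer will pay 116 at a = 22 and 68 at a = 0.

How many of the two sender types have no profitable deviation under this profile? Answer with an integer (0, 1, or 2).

1

High-quality type: signal → 116 − 3.4 × 22 = 41.2; deviate to 0 → 68. IC fails (41.2 < 68).
Low-quality type: stay at 0 → 68; mimic → 116 − 8.4 × 22 = -68.8. IC holds (68 ≥ -68.8).
1 of 2 constraints hold, so this profile is not an equilibrium.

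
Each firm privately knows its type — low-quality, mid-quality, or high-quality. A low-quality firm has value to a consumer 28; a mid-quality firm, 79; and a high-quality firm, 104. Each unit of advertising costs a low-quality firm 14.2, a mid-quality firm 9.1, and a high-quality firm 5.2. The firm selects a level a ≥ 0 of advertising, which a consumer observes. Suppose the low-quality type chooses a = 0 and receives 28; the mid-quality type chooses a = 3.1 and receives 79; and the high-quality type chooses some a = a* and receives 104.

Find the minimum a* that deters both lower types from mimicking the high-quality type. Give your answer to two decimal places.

Low-quality type (on-path payoff 28) won't mimic when 28 ≥ 104 − 14.2·a*, i.e. a* ≥ 5.35.
Mid-quality type (on-path payoff 79 − 9.1×3.1 = 50.79) won't mimic when 50.79 ≥ 104 − 9.1·a*, i.e. a* ≥ 5.85.
Both must hold, so a* = max(5.35, 5.85) = 5.85. The mid-quality type's constraint binds.

5.85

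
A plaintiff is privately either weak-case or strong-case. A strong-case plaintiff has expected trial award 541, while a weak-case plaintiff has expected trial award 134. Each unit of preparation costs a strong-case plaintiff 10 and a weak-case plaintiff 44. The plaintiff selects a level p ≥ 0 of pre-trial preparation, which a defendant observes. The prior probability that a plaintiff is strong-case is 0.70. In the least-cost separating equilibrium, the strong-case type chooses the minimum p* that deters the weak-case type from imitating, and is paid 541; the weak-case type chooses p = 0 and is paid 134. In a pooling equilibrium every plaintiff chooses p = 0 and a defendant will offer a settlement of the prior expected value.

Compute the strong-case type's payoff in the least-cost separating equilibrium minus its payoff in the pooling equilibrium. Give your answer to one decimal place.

29.6

Least-cost separating signal: p* solves 134 = 541 − 44·p*, so p* = (541 − 134)/44 = 9.25.
Strong-case type's separating payoff: 541 − 10 × p* = 541 − 10 × (541 − 134)/44 = 541 − 4070/44 = 448.5.
Pooling payoff: 0.70 × 541 + 0.30 × 134 = 418.9.
Difference: 448.5 − 418.9 = 29.6.
The strong-case type prefers to separate.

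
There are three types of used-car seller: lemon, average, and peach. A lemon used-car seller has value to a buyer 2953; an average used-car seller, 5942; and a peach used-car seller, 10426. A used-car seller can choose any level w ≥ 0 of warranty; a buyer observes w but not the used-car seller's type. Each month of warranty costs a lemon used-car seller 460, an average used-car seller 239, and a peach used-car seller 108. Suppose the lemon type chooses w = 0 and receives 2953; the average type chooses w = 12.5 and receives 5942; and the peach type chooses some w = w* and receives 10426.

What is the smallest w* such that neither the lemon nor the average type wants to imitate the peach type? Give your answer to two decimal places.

Lemon type (on-path payoff 2953) won't mimic when 2953 ≥ 10426 − 460·w*, i.e. w* ≥ 16.25.
Average type (on-path payoff 5942 − 239×12.5 = 2954.5) won't mimic when 2954.5 ≥ 10426 − 239·w*, i.e. w* ≥ 31.26.
Both must hold, so w* = max(16.25, 31.26) = 31.26. The average type's constraint binds.

31.26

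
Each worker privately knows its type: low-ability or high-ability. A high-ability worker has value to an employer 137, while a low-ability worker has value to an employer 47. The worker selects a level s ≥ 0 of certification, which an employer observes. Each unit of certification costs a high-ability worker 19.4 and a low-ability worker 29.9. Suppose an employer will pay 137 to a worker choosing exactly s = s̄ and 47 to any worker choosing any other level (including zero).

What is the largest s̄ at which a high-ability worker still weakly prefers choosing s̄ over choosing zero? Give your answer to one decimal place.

4.6

Choosing s̄ yields the high-ability type 137 − 19.4·s̄; choosing zero yields 47.
The high-ability type is indifferent at 137 − 19.4·s̄ = 47, i.e. s̄ = (137 − 47) / 19.4 ≈ 4.6.
For any s̄ above 4.6 the high-ability type would rather pool at zero, so separation collapses.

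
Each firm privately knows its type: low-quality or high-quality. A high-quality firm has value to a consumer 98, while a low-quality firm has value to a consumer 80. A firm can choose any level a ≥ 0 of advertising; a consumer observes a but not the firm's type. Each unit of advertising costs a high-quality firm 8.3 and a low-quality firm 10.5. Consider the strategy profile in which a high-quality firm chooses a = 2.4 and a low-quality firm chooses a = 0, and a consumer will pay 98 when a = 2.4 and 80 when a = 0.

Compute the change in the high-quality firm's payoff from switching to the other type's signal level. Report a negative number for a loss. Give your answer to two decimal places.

1.92

Playing a = 2.4 the high-quality firm receives 98 − 8.3 × 2.4 = 78.08.
Deviating to a = 0 yields 80 instead.
Gain from deviating: 80 − 78.08 = 1.92.
The gain is positive, so the high-quality type's incentive-compatibility constraint is violated — this profile is not a separating equilibrium.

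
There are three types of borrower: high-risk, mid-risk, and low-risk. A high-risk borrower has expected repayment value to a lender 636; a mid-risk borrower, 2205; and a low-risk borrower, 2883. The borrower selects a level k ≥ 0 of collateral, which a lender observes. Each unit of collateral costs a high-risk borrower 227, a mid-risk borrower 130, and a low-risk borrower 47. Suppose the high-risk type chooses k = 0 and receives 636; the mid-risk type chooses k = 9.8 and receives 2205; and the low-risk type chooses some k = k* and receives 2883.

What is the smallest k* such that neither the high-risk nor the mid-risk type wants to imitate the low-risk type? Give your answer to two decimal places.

High-risk type (on-path payoff 636) won't mimic when 636 ≥ 2883 − 227·k*, i.e. k* ≥ 9.90.
Mid-risk type (on-path payoff 2205 − 130×9.8 = 931) won't mimic when 931 ≥ 2883 − 130·k*, i.e. k* ≥ 15.02.
Both must hold, so k* = max(9.90, 15.02) = 15.02. The mid-risk type's constraint binds.

15.02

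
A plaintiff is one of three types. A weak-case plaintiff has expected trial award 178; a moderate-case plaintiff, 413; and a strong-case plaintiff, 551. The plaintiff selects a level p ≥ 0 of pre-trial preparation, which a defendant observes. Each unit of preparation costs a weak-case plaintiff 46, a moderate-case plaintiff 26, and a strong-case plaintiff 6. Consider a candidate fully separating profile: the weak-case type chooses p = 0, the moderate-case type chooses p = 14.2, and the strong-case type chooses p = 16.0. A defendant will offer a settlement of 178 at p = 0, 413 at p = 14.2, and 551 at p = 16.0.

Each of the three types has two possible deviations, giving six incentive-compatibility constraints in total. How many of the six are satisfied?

Strong-case (own payoff 551 − 6×16.0 = 455): to p=0 gives 178 → no gain ✓; to p=14.2 gives 413 − 6×14.2 = 327.8 → no gain ✓.
Weak-case (own payoff 178): to p=14.2 gives 413 − 46×14.2 = -240.2 → no gain ✓; to p=16.0 gives 551 − 46×16.0 = -185 → no gain ✓.
Moderate-case (own payoff 413 − 26×14.2 = 43.8): to p=0 gives 178 → profitable ✗; to p=16.0 gives 551 − 26×16.0 = 135 → profitable ✗.
4 of the 6 constraints hold; not an equilibrium.

4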